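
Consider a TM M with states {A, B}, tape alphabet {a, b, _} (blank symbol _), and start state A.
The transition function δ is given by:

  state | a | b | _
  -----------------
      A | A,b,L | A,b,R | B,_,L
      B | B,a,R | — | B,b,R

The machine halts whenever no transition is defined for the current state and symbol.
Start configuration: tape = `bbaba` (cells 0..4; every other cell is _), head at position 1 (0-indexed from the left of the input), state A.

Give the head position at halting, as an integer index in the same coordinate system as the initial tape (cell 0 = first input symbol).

4

state=A head=1 tape=b[b]aba_   (A,b)→(A,b,R)
state=A head=2 tape=bb[a]ba_   (A,a)→(A,b,L)
state=A head=1 tape=b[b]bba_   (A,b)→(A,b,R)
state=A head=2 tape=bb[b]ba_   (A,b)→(A,b,R)
state=A head=3 tape=bbb[b]a_   (A,b)→(A,b,R)
state=A head=4 tape=bbbb[a]_   (A,a)→(A,b,L)
state=A head=3 tape=bbb[b]b_   (A,b)→(A,b,R)
state=A head=4 tape=bbbb[b]_   (A,b)→(A,b,R)
state=A head=5 tape=bbbbb[_]   (A,_)→(B,_,L)
state=B head=4 tape=bbbb[b]_
At halt the head is at cell 4.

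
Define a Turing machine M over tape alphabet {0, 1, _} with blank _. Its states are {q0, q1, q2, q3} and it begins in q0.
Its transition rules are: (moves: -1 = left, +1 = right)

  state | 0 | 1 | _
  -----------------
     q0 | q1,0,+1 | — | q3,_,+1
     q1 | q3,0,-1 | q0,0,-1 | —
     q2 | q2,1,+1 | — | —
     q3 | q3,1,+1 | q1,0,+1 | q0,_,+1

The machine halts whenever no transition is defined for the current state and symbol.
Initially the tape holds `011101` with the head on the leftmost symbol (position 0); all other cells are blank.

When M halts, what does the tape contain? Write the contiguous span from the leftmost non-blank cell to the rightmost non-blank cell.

state=q0 head=0 tape=[0]11101_   (q0,0)→(q1,0,+1)
state=q1 head=1 tape=0[1]1101_   (q1,1)→(q0,0,-1)
state=q0 head=0 tape=[0]01101_   (q0,0)→(q1,0,+1)
state=q1 head=1 tape=0[0]1101_   (q1,0)→(q3,0,-1)
state=q3 head=0 tape=[0]01101_   (q3,0)→(q3,1,+1)
state=q3 head=1 tape=1[0]1101_   (q3,0)→(q3,1,+1)
state=q3 head=2 tape=11[1]101_   (q3,1)→(q1,0,+1)
state=q1 head=3 tape=110[1]01_   (q1,1)→(q0,0,-1)
state=q0 head=2 tape=11[0]001_   (q0,0)→(q1,0,+1)
state=q1 head=3 tape=110[0]01_   (q1,0)→(q3,0,-1)
state=q3 head=2 tape=11[0]001_   (q3,0)→(q3,1,+1)
state=q3 head=3 tape=111[0]01_   (q3,0)→(q3,1,+1)
state=q3 head=4 tape=1111[0]1_   (q3,0)→(q3,1,+1)
state=q3 head=5 tape=11111[1]_   (q3,1)→(q1,0,+1)
state=q1 head=6 tape=111110[_]
The non-blank tape span at halt is 111110.

111110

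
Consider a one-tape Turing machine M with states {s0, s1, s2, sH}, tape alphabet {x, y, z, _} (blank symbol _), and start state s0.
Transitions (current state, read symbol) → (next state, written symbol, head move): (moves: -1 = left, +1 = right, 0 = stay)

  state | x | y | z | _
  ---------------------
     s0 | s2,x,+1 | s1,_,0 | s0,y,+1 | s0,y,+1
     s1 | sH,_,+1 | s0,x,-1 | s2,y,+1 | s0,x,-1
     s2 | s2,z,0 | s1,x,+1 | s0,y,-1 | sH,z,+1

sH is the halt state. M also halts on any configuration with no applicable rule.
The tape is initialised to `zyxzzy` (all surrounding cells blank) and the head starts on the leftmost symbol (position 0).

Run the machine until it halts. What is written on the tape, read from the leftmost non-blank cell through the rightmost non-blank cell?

yxx_zzy

state=s0 head=0 tape=_[z]yxzzy   (s0,z)→(s0,y,+1)
state=s0 head=1 tape=_y[y]xzzy   (s0,y)→(s1,_,0)
state=s1 head=1 tape=_y[_]xzzy   (s1,_)→(s0,x,-1)
state=s0 head=0 tape=_[y]xxzzy   (s0,y)→(s1,_,0)
state=s1 head=0 tape=_[_]xxzzy   (s1,_)→(s0,x,-1)
state=s0 head=-1 tape=[_]xxxzzy   (s0,_)→(s0,y,+1)
state=s0 head=0 tape=y[x]xxzzy   (s0,x)→(s2,x,+1)
state=s2 head=1 tape=yx[x]xzzy   (s2,x)→(s2,z,0)
state=s2 head=1 tape=yx[z]xzzy   (s2,z)→(s0,y,-1)
state=s0 head=0 tape=y[x]yxzzy   (s0,x)→(s2,x,+1)
state=s2 head=1 tape=yx[y]xzzy   (s2,y)→(s1,x,+1)
state=s1 head=2 tape=yxx[x]zzy   (s1,x)→(sH,_,+1)
state=sH head=3 tape=yxx_[z]zy
The non-blank tape span at halt is yxx_zzy.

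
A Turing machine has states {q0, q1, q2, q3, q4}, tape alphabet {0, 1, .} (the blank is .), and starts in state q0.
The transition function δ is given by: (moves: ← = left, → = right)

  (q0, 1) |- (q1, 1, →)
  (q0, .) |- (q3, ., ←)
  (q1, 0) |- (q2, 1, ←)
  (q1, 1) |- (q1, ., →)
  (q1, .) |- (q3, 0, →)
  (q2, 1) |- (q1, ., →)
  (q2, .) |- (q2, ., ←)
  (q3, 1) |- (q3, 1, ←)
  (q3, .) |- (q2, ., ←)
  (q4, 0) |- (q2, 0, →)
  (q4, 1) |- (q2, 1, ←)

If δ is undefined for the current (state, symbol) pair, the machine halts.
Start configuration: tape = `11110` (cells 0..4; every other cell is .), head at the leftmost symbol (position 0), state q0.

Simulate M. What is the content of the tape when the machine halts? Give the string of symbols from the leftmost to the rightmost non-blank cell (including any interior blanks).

0..1

state=q0 head=0 tape=[1]1110   (q0,1)→(q1,1,→)
state=q1 head=1 tape=1[1]110   (q1,1)→(q1,.,→)
state=q1 head=2 tape=1.[1]10   (q1,1)→(q1,.,→)
state=q1 head=3 tape=1..[1]0   (q1,1)→(q1,.,→)
state=q1 head=4 tape=1...[0]   (q1,0)→(q2,1,←)
state=q2 head=3 tape=1..[.]1   (q2,.)→(q2,.,←)
state=q2 head=2 tape=1.[.].1   (q2,.)→(q2,.,←)
state=q2 head=1 tape=1[.]..1   (q2,.)→(q2,.,←)
state=q2 head=0 tape=[1]...1   (q2,1)→(q1,.,→)
state=q1 head=1 tape=.[.]..1   (q1,.)→(q3,0,→)
state=q3 head=2 tape=.0[.].1   (q3,.)→(q2,.,←)
state=q2 head=1 tape=.[0]..1
The non-blank tape span at halt is 0..1.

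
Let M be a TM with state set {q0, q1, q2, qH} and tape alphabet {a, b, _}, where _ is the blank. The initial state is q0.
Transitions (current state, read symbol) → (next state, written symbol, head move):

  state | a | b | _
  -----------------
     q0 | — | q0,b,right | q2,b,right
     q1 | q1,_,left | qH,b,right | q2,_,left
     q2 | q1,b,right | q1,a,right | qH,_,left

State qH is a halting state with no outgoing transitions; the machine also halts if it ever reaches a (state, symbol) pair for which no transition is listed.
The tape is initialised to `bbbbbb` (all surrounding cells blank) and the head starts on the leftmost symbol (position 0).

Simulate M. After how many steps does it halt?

q0 | [b]bbbbb__   read b → write b, move right, go to q0
q0 | b[b]bbbb__   read b → write b, move right, go to q0
q0 | bb[b]bbb__   read b → write b, move right, go to q0
q0 | bbb[b]bb__   read b → write b, move right, go to q0
q0 | bbbb[b]b__   read b → write b, move right, go to q0
q0 | bbbbb[b]__   read b → write b, move right, go to q0
q0 | bbbbbb[_]_   read _ → write b, move right, go to q2
q2 | bbbbbbb[_]   read _ → write _, move left, go to qH
qH | bbbbbb[b]_
M halts after 8 transitions.

8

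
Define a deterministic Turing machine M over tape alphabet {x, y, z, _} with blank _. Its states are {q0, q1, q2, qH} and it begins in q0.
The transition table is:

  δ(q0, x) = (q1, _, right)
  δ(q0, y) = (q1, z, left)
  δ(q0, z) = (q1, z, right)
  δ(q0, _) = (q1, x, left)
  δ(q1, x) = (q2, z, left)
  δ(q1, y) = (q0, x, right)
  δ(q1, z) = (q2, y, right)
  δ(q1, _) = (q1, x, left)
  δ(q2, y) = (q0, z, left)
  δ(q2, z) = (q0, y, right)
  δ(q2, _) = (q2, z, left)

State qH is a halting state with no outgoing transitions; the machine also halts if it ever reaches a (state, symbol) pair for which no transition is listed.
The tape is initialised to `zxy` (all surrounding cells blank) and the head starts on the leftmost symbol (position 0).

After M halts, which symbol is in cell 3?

y

q0 | [z]xy__   read z → write z, move right, go to q1
q1 | z[x]y__   read x → write z, move left, go to q2
q2 | [z]zy__   read z → write y, move right, go to q0
q0 | y[z]y__   read z → write z, move right, go to q1
q1 | yz[y]__   read y → write x, move right, go to q0
q0 | yzx[_]_   read _ → write x, move left, go to q1
q1 | yz[x]x_   read x → write z, move left, go to q2
q2 | y[z]zx_   read z → write y, move right, go to q0
q0 | yy[z]x_   read z → write z, move right, go to q1
q1 | yyz[x]_   read x → write z, move left, go to q2
q2 | yy[z]z_   read z → write y, move right, go to q0
q0 | yyy[z]_   read z → write z, move right, go to q1
q1 | yyyz[_]   read _ → write x, move left, go to q1
q1 | yyy[z]x   read z → write y, move right, go to q2
q2 | yyyy[x]
Cell 3 holds y when M halts.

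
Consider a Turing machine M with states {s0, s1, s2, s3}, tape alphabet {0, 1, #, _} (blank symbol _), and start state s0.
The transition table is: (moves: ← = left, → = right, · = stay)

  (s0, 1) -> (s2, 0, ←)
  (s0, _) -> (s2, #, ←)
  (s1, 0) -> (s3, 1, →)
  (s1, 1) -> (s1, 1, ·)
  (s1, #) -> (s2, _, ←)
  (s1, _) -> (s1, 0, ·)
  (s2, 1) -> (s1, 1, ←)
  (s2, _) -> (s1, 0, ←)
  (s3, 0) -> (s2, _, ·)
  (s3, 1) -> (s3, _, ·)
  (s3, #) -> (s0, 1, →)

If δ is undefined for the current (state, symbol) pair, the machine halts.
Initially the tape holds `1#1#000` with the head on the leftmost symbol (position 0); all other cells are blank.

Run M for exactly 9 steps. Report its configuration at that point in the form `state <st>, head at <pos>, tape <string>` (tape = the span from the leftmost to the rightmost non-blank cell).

state=s0 head=0 tape=__[1]#1#000   (s0,1)→(s2,0,←)
state=s2 head=-1 tape=_[_]0#1#000   (s2,_)→(s1,0,←)
state=s1 head=-2 tape=[_]00#1#000   (s1,_)→(s1,0,·)
state=s1 head=-2 tape=[0]00#1#000   (s1,0)→(s3,1,→)
state=s3 head=-1 tape=1[0]0#1#000   (s3,0)→(s2,_,·)
state=s2 head=-1 tape=1[_]0#1#000   (s2,_)→(s1,0,←)
state=s1 head=-2 tape=[1]00#1#000   (s1,1)→(s1,1,·)
state=s1 head=-2 tape=[1]00#1#000   (s1,1)→(s1,1,·)
state=s1 head=-2 tape=[1]00#1#000   (s1,1)→(s1,1,·)
state=s1 head=-2 tape=[1]00#1#000
After 9 steps: state s1, head at -2, tape 100#1#000.

state s1, head at -2, tape 100#1#000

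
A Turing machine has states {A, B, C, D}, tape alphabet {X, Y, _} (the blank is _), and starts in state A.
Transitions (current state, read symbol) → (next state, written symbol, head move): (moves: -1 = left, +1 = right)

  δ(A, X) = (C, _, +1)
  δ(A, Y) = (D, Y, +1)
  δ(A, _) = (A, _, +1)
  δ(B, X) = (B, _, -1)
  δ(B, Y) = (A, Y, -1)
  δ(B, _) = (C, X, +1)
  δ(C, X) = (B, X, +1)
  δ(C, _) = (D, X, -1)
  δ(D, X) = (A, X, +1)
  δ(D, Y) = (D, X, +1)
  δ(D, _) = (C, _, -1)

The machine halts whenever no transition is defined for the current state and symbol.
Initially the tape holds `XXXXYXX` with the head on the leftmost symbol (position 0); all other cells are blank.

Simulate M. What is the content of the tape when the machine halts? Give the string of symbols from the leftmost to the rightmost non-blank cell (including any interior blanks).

XXXX_YXX

A | _[X]XXXYXX   read X → write _, move +1, go to C
C | __[X]XXYXX   read X → write X, move +1, go to B
B | __X[X]XYXX   read X → write _, move -1, go to B
B | __[X]_XYXX   read X → write _, move -1, go to B
B | _[_]__XYXX   read _ → write X, move +1, go to C
C | _X[_]_XYXX   read _ → write X, move -1, go to D
D | _[X]X_XYXX   read X → write X, move +1, go to A
A | _X[X]_XYXX   read X → write _, move +1, go to C
C | _X_[_]XYXX   read _ → write X, move -1, go to D
D | _X[_]XXYXX   read _ → write _, move -1, go to C
C | _[X]_XXYXX   read X → write X, move +1, go to B
B | _X[_]XXYXX   read _ → write X, move +1, go to C
C | _XX[X]XYXX   read X → write X, move +1, go to B
B | _XXX[X]YXX   read X → write _, move -1, go to B
B | _XX[X]_YXX   read X → write _, move -1, go to B
B | _X[X]__YXX   read X → write _, move -1, go to B
B | _[X]___YXX   read X → write _, move -1, go to B
B | [_]____YXX   read _ → write X, move +1, go to C
C | X[_]___YXX   read _ → write X, move -1, go to D
D | [X]X___YXX   read X → write X, move +1, go to A
A | X[X]___YXX   read X → write _, move +1, go to C
C | X_[_]__YXX   read _ → write X, move -1, go to D
D | X[_]X__YXX   read _ → write _, move -1, go to C
C | [X]_X__YXX   read X → write X, move +1, go to B
B | X[_]X__YXX   read _ → write X, move +1, go to C
C | XX[X]__YXX   read X → write X, move +1, go to B
B | XXX[_]_YXX   read _ → write X, move +1, go to C
C | XXXX[_]YXX   read _ → write X, move -1, go to D
D | XXX[X]XYXX   read X → write X, move +1, go to A
A | XXXX[X]YXX   read X → write _, move +1, go to C
C | XXXX_[Y]XX
The non-blank tape span at halt is XXXX_YXX.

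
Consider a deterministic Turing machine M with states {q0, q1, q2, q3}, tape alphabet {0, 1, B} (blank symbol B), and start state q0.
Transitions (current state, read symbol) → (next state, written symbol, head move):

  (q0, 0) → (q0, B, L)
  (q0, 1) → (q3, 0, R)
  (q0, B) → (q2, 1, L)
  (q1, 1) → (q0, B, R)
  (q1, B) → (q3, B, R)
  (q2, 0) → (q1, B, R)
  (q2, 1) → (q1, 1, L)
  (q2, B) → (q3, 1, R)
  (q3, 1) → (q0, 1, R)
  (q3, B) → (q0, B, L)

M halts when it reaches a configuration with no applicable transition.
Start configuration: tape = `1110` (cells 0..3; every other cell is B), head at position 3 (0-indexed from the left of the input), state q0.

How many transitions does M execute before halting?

q0 | BB111[0]   read 0 → write B, move L, go to q0
q0 | BB11[1]B   read 1 → write 0, move R, go to q3
q3 | BB110[B]   read B → write B, move L, go to q0
q0 | BB11[0]B   read 0 → write B, move L, go to q0
q0 | BB1[1]BB   read 1 → write 0, move R, go to q3
q3 | BB10[B]B   read B → write B, move L, go to q0
q0 | BB1[0]BB   read 0 → write B, move L, go to q0
q0 | BB[1]BBB   read 1 → write 0, move R, go to q3
q3 | BB0[B]BB   read B → write B, move L, go to q0
q0 | BB[0]BBB   read 0 → write B, move L, go to q0
q0 | B[B]BBBB   read B → write 1, move L, go to q2
q2 | [B]1BBBB   read B → write 1, move R, go to q3
q3 | 1[1]BBBB   read 1 → write 1, move R, go to q0
q0 | 11[B]BBB   read B → write 1, move L, go to q2
q2 | 1[1]1BBB   read 1 → write 1, move L, go to q1
q1 | [1]11BBB   read 1 → write B, move R, go to q0
q0 | B[1]1BBB   read 1 → write 0, move R, go to q3
q3 | B0[1]BBB   read 1 → write 1, move R, go to q0
q0 | B01[B]BB   read B → write 1, move L, go to q2
q2 | B0[1]1BB   read 1 → write 1, move L, go to q1
q1 | B[0]11BB
M halts after 20 transitions.

20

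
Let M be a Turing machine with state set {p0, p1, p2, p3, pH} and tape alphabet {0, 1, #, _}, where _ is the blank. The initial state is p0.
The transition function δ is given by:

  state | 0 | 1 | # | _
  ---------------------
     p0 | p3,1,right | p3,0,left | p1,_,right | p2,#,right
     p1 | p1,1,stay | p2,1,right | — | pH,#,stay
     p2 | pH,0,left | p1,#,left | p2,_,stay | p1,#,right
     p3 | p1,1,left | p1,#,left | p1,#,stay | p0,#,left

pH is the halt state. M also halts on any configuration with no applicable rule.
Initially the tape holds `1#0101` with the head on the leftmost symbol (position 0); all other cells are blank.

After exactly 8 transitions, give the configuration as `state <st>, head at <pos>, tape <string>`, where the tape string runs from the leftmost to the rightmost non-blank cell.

state=p0 head=0 tape=__[1]#0101   (p0,1)→(p3,0,left)
state=p3 head=-1 tape=_[_]0#0101   (p3,_)→(p0,#,left)
state=p0 head=-2 tape=[_]#0#0101   (p0,_)→(p2,#,right)
state=p2 head=-1 tape=#[#]0#0101   (p2,#)→(p2,_,stay)
state=p2 head=-1 tape=#[_]0#0101   (p2,_)→(p1,#,right)
state=p1 head=0 tape=##[0]#0101   (p1,0)→(p1,1,stay)
state=p1 head=0 tape=##[1]#0101   (p1,1)→(p2,1,right)
state=p2 head=1 tape=##1[#]0101   (p2,#)→(p2,_,stay)
state=p2 head=1 tape=##1[_]0101
After 8 steps: state p2, head at 1, tape ##1_0101.

state p2, head at 1, tape ##1_0101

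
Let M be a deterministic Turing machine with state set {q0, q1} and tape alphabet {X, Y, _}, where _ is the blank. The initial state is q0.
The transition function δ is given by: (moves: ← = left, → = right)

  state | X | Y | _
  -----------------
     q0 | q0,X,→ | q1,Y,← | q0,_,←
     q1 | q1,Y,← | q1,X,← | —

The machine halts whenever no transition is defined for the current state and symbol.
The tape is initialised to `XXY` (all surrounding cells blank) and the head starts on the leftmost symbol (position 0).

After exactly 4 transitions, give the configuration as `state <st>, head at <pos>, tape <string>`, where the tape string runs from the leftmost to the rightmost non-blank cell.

state q1, head at 0, tape XYY

state=q0 head=0 tape=[X]XY   (q0,X)→(q0,X,→)
state=q0 head=1 tape=X[X]Y   (q0,X)→(q0,X,→)
state=q0 head=2 tape=XX[Y]   (q0,Y)→(q1,Y,←)
state=q1 head=1 tape=X[X]Y   (q1,X)→(q1,Y,←)
state=q1 head=0 tape=[X]YY
After 4 steps: state q1, head at 0, tape XYY.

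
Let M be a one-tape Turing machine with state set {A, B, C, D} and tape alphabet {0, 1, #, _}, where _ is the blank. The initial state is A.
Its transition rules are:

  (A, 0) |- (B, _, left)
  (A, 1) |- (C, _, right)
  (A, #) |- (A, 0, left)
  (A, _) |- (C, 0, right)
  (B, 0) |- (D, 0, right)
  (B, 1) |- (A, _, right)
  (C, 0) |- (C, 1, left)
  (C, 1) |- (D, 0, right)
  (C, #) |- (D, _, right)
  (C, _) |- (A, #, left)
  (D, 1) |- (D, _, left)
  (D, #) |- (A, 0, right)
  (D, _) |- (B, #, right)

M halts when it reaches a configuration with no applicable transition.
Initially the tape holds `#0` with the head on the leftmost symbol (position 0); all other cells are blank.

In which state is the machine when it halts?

B

A | ___[#]0   read # → write 0, move left, go to A
A | __[_]00   read _ → write 0, move right, go to C
C | __0[0]0   read 0 → write 1, move left, go to C
C | __[0]10   read 0 → write 1, move left, go to C
C | _[_]110   read _ → write #, move left, go to A
A | [_]#110   read _ → write 0, move right, go to C
C | 0[#]110   read # → write _, move right, go to D
D | 0_[1]10   read 1 → write _, move left, go to D
D | 0[_]_10   read _ → write #, move right, go to B
B | 0#[_]10
No transition is defined for (B, _); M halts in state B.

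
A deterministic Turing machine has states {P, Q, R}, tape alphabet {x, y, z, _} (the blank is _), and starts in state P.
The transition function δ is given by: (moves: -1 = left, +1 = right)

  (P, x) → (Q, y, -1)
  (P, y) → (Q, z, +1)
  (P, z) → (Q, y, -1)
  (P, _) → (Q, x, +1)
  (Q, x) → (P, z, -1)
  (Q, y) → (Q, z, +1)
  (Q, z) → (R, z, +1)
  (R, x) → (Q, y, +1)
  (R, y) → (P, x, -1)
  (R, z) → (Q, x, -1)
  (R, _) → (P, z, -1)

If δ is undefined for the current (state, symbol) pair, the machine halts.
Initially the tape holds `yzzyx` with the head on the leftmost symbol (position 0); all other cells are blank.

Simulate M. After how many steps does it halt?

state=P head=0 tape=_[y]zzyx_   (P,y)→(Q,z,+1)
state=Q head=1 tape=_z[z]zyx_   (Q,z)→(R,z,+1)
state=R head=2 tape=_zz[z]yx_   (R,z)→(Q,x,-1)
state=Q head=1 tape=_z[z]xyx_   (Q,z)→(R,z,+1)
state=R head=2 tape=_zz[x]yx_   (R,x)→(Q,y,+1)
state=Q head=3 tape=_zzy[y]x_   (Q,y)→(Q,z,+1)
state=Q head=4 tape=_zzyz[x]_   (Q,x)→(P,z,-1)
state=P head=3 tape=_zzy[z]z_   (P,z)→(Q,y,-1)
state=Q head=2 tape=_zz[y]yz_   (Q,y)→(Q,z,+1)
state=Q head=3 tape=_zzz[y]z_   (Q,y)→(Q,z,+1)
state=Q head=4 tape=_zzzz[z]_   (Q,z)→(R,z,+1)
state=R head=5 tape=_zzzzz[_]   (R,_)→(P,z,-1)
state=P head=4 tape=_zzzz[z]z   (P,z)→(Q,y,-1)
state=Q head=3 tape=_zzz[z]yz   (Q,z)→(R,z,+1)
state=R head=4 tape=_zzzz[y]z   (R,y)→(P,x,-1)
state=P head=3 tape=_zzz[z]xz   (P,z)→(Q,y,-1)
state=Q head=2 tape=_zz[z]yxz   (Q,z)→(R,z,+1)
state=R head=3 tape=_zzz[y]xz   (R,y)→(P,x,-1)
state=P head=2 tape=_zz[z]xxz   (P,z)→(Q,y,-1)
state=Q head=1 tape=_z[z]yxxz   (Q,z)→(R,z,+1)
state=R head=2 tape=_zz[y]xxz   (R,y)→(P,x,-1)
state=P head=1 tape=_z[z]xxxz   (P,z)→(Q,y,-1)
state=Q head=0 tape=_[z]yxxxz   (Q,z)→(R,z,+1)
state=R head=1 tape=_z[y]xxxz   (R,y)→(P,x,-1)
state=P head=0 tape=_[z]xxxxz   (P,z)→(Q,y,-1)
state=Q head=-1 tape=[_]yxxxxz
M halts after 25 transitions.

25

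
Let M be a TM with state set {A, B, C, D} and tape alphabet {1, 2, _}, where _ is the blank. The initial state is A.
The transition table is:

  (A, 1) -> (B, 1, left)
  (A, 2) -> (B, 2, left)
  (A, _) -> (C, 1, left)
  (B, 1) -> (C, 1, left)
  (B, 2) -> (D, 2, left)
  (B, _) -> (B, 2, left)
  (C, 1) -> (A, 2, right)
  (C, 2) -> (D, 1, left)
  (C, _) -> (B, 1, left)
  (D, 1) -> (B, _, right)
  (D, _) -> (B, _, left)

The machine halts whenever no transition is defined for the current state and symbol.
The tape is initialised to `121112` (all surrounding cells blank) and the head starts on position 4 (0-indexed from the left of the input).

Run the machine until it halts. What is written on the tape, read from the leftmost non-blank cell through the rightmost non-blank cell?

122112

A | 1211[1]2   read 1 → write 1, move left, go to B
B | 121[1]12   read 1 → write 1, move left, go to C
C | 12[1]112   read 1 → write 2, move right, go to A
A | 122[1]12   read 1 → write 1, move left, go to B
B | 12[2]112   read 2 → write 2, move left, go to D
D | 1[2]2112
The non-blank tape span at halt is 122112.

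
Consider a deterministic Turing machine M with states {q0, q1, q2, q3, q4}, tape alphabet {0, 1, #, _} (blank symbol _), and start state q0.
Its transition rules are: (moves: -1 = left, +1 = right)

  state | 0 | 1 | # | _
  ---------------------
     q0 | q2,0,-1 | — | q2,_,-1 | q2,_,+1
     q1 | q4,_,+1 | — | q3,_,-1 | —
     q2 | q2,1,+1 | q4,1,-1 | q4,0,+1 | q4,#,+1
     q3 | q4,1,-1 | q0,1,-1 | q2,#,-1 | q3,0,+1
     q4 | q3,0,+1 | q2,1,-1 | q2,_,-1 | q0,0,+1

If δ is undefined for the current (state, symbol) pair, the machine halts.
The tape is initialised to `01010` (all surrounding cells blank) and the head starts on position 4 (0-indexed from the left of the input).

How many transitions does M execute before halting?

q0 | __0101[0]   read 0 → write 0, move -1, go to q2
q2 | __010[1]0   read 1 → write 1, move -1, go to q4
q4 | __01[0]10   read 0 → write 0, move +1, go to q3
q3 | __010[1]0   read 1 → write 1, move -1, go to q0
q0 | __01[0]10   read 0 → write 0, move -1, go to q2
q2 | __0[1]010   read 1 → write 1, move -1, go to q4
q4 | __[0]1010   read 0 → write 0, move +1, go to q3
q3 | __0[1]010   read 1 → write 1, move -1, go to q0
q0 | __[0]1010   read 0 → write 0, move -1, go to q2
q2 | _[_]01010   read _ → write #, move +1, go to q4
q4 | _#[0]1010   read 0 → write 0, move +1, go to q3
q3 | _#0[1]010   read 1 → write 1, move -1, go to q0
q0 | _#[0]1010   read 0 → write 0, move -1, go to q2
q2 | _[#]01010   read # → write 0, move +1, go to q4
q4 | _0[0]1010   read 0 → write 0, move +1, go to q3
q3 | _00[1]010   read 1 → write 1, move -1, go to q0
q0 | _0[0]1010   read 0 → write 0, move -1, go to q2
q2 | _[0]01010   read 0 → write 1, move +1, go to q2
q2 | _1[0]1010   read 0 → write 1, move +1, go to q2
q2 | _11[1]010   read 1 → write 1, move -1, go to q4
q4 | _1[1]1010   read 1 → write 1, move -1, go to q2
q2 | _[1]11010   read 1 → write 1, move -1, go to q4
q4 | [_]111010   read _ → write 0, move +1, go to q0
q0 | 0[1]11010
M halts after 23 transitions.

23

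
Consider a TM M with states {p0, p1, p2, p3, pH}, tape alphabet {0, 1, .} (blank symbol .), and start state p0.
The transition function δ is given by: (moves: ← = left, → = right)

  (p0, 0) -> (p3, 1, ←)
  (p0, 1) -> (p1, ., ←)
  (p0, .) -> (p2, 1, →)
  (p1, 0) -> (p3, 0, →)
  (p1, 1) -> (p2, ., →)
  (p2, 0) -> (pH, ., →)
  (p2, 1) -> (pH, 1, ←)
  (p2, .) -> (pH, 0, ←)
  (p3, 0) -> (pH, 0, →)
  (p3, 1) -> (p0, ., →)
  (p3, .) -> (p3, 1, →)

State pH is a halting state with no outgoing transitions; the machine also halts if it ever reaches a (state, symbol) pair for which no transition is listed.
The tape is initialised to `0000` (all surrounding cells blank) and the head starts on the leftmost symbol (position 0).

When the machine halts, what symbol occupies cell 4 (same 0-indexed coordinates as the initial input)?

p0 | .[0]000..   read 0 → write 1, move ←, go to p3
p3 | [.]1000..   read . → write 1, move →, go to p3
p3 | 1[1]000..   read 1 → write ., move →, go to p0
p0 | 1.[0]00..   read 0 → write 1, move ←, go to p3
p3 | 1[.]100..   read . → write 1, move →, go to p3
p3 | 11[1]00..   read 1 → write ., move →, go to p0
p0 | 11.[0]0..   read 0 → write 1, move ←, go to p3
p3 | 11[.]10..   read . → write 1, move →, go to p3
p3 | 111[1]0..   read 1 → write ., move →, go to p0
p0 | 111.[0]..   read 0 → write 1, move ←, go to p3
p3 | 111[.]1..   read . → write 1, move →, go to p3
p3 | 1111[1]..   read 1 → write ., move →, go to p0
p0 | 1111.[.].   read . → write 1, move →, go to p2
p2 | 1111.1[.]   read . → write 0, move ←, go to pH
pH | 1111.[1]0
Cell 4 holds 1 when M halts.

1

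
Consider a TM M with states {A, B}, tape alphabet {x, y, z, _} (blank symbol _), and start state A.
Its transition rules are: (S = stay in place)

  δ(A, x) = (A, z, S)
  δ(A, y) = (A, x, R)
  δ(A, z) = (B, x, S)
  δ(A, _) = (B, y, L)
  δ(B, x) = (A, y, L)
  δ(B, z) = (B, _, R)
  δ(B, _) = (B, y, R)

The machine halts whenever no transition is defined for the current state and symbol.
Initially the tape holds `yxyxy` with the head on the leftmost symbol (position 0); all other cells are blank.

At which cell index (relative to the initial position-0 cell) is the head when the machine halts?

-1

state=A head=0 tape=__[y]xyxy   (A,y)→(A,x,R)
state=A head=1 tape=__x[x]yxy   (A,x)→(A,z,S)
state=A head=1 tape=__x[z]yxy   (A,z)→(B,x,S)
state=B head=1 tape=__x[x]yxy   (B,x)→(A,y,L)
state=A head=0 tape=__[x]yyxy   (A,x)→(A,z,S)
state=A head=0 tape=__[z]yyxy   (A,z)→(B,x,S)
state=B head=0 tape=__[x]yyxy   (B,x)→(A,y,L)
state=A head=-1 tape=_[_]yyyxy   (A,_)→(B,y,L)
state=B head=-2 tape=[_]yyyyxy   (B,_)→(B,y,R)
state=B head=-1 tape=y[y]yyyxy
At halt the head is at cell -1.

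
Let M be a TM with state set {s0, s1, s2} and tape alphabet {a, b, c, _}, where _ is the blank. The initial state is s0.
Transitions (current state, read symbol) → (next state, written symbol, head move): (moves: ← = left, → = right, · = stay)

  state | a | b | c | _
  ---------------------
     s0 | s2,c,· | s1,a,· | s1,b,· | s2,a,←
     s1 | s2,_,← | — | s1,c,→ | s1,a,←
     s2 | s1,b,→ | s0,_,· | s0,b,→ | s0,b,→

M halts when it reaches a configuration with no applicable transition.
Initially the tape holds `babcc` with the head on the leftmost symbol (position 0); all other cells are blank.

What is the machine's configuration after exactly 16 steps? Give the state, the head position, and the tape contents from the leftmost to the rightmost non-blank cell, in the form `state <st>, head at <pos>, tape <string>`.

s0 | __[b]abcc   read b → write a, move ·, go to s1
s1 | __[a]abcc   read a → write _, move ←, go to s2
s2 | _[_]_abcc   read _ → write b, move →, go to s0
s0 | _b[_]abcc   read _ → write a, move ←, go to s2
s2 | _[b]aabcc   read b → write _, move ·, go to s0
s0 | _[_]aabcc   read _ → write a, move ←, go to s2
s2 | [_]aaabcc   read _ → write b, move →, go to s0
s0 | b[a]aabcc   read a → write c, move ·, go to s2
s2 | b[c]aabcc   read c → write b, move →, go to s0
s0 | bb[a]abcc   read a → write c, move ·, go to s2
s2 | bb[c]abcc   read c → write b, move →, go to s0
s0 | bbb[a]bcc   read a → write c, move ·, go to s2
s2 | bbb[c]bcc   read c → write b, move →, go to s0
s0 | bbbb[b]cc   read b → write a, move ·, go to s1
s1 | bbbb[a]cc   read a → write _, move ←, go to s2
s2 | bbb[b]_cc   read b → write _, move ·, go to s0
s0 | bbb[_]_cc
After 16 steps: state s0, head at 1, tape bbb__cc.

state s0, head at 1, tape bbb__cc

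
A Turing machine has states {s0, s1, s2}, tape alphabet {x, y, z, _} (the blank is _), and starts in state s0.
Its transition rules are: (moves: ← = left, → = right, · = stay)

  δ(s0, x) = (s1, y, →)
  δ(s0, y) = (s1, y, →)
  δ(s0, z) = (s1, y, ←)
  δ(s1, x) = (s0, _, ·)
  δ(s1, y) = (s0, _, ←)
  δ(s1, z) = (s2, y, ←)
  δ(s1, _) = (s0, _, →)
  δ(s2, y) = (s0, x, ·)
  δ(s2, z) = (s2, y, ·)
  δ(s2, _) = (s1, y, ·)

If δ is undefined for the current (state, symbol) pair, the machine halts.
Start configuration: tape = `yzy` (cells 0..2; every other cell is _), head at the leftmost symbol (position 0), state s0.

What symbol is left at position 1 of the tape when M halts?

_

state=s0 head=0 tape=[y]zy__   (s0,y)→(s1,y,→)
state=s1 head=1 tape=y[z]y__   (s1,z)→(s2,y,←)
state=s2 head=0 tape=[y]yy__   (s2,y)→(s0,x,·)
state=s0 head=0 tape=[x]yy__   (s0,x)→(s1,y,→)
state=s1 head=1 tape=y[y]y__   (s1,y)→(s0,_,←)
state=s0 head=0 tape=[y]_y__   (s0,y)→(s1,y,→)
state=s1 head=1 tape=y[_]y__   (s1,_)→(s0,_,→)
state=s0 head=2 tape=y_[y]__   (s0,y)→(s1,y,→)
state=s1 head=3 tape=y_y[_]_   (s1,_)→(s0,_,→)
state=s0 head=4 tape=y_y_[_]
Cell 1 holds _ when M halts.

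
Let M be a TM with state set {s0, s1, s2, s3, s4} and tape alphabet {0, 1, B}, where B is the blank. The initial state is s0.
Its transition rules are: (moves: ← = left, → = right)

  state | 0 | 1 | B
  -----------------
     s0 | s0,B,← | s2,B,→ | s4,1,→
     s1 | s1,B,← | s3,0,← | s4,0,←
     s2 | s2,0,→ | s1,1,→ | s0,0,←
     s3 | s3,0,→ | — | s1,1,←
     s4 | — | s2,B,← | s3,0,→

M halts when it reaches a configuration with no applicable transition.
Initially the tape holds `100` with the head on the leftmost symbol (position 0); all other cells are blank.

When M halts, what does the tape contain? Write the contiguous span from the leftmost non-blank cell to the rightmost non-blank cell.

s0 | BBB[1]00B   read 1 → write B, move →, go to s2
s2 | BBBB[0]0B   read 0 → write 0, move →, go to s2
s2 | BBBB0[0]B   read 0 → write 0, move →, go to s2
s2 | BBBB00[B]   read B → write 0, move ←, go to s0
s0 | BBBB0[0]0   read 0 → write B, move ←, go to s0
s0 | BBBB[0]B0   read 0 → write B, move ←, go to s0
s0 | BBB[B]BB0   read B → write 1, move →, go to s4
s4 | BBB1[B]B0   read B → write 0, move →, go to s3
s3 | BBB10[B]0   read B → write 1, move ←, go to s1
s1 | BBB1[0]10   read 0 → write B, move ←, go to s1
s1 | BBB[1]B10   read 1 → write 0, move ←, go to s3
s3 | BB[B]0B10   read B → write 1, move ←, go to s1
s1 | B[B]10B10   read B → write 0, move ←, go to s4
s4 | [B]010B10   read B → write 0, move →, go to s3
s3 | 0[0]10B10   read 0 → write 0, move →, go to s3
s3 | 00[1]0B10
The non-blank tape span at halt is 0010B10.

0010B10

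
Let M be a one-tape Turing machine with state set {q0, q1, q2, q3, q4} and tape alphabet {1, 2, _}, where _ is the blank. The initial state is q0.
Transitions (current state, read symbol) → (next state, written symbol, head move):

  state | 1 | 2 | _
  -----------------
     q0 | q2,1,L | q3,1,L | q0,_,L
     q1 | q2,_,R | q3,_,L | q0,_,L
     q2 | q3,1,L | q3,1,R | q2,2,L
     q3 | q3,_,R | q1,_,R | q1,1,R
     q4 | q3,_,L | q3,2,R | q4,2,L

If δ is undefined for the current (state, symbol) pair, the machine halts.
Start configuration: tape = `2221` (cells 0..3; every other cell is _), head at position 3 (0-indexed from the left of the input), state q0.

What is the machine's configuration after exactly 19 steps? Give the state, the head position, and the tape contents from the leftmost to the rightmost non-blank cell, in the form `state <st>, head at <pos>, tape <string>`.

q0 | 222[1]___   read 1 → write 1, move L, go to q2
q2 | 22[2]1___   read 2 → write 1, move R, go to q3
q3 | 221[1]___   read 1 → write _, move R, go to q3
q3 | 221_[_]__   read _ → write 1, move R, go to q1
q1 | 221_1[_]_   read _ → write _, move L, go to q0
q0 | 221_[1]__   read 1 → write 1, move L, go to q2
q2 | 221[_]1__   read _ → write 2, move L, go to q2
q2 | 22[1]21__   read 1 → write 1, move L, go to q3
q3 | 2[2]121__   read 2 → write _, move R, go to q1
q1 | 2_[1]21__   read 1 → write _, move R, go to q2
q2 | 2__[2]1__   read 2 → write 1, move R, go to q3
q3 | 2__1[1]__   read 1 → write _, move R, go to q3
q3 | 2__1_[_]_   read _ → write 1, move R, go to q1
q1 | 2__1_1[_]   read _ → write _, move L, go to q0
q0 | 2__1_[1]_   read 1 → write 1, move L, go to q2
q2 | 2__1[_]1_   read _ → write 2, move L, go to q2
q2 | 2__[1]21_   read 1 → write 1, move L, go to q3
q3 | 2_[_]121_   read _ → write 1, move R, go to q1
q1 | 2_1[1]21_   read 1 → write _, move R, go to q2
q2 | 2_1_[2]1_
After 19 steps: state q2, head at 4, tape 2_1_21.

state q2, head at 4, tape 2_1_21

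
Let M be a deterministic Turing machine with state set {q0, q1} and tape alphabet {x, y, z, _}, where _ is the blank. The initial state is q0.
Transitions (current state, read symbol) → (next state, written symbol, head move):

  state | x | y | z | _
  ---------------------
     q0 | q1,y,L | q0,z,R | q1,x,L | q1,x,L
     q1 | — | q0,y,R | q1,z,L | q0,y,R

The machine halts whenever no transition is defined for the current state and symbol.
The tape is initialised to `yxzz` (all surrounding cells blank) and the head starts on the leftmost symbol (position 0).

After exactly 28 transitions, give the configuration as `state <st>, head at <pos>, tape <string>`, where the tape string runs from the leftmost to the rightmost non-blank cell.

state q1, head at 0, tape yzyxz

state=q0 head=0 tape=_[y]xzz   (q0,y)→(q0,z,R)
state=q0 head=1 tape=_z[x]zz   (q0,x)→(q1,y,L)
state=q1 head=0 tape=_[z]yzz   (q1,z)→(q1,z,L)
state=q1 head=-1 tape=[_]zyzz   (q1,_)→(q0,y,R)
state=q0 head=0 tape=y[z]yzz   (q0,z)→(q1,x,L)
state=q1 head=-1 tape=[y]xyzz   (q1,y)→(q0,y,R)
state=q0 head=0 tape=y[x]yzz   (q0,x)→(q1,y,L)
state=q1 head=-1 tape=[y]yyzz   (q1,y)→(q0,y,R)
state=q0 head=0 tape=y[y]yzz   (q0,y)→(q0,z,R)
state=q0 head=1 tape=yz[y]zz   (q0,y)→(q0,z,R)
state=q0 head=2 tape=yzz[z]z   (q0,z)→(q1,x,L)
state=q1 head=1 tape=yz[z]xz   (q1,z)→(q1,z,L)
state=q1 head=0 tape=y[z]zxz   (q1,z)→(q1,z,L)
state=q1 head=-1 tape=[y]zzxz   (q1,y)→(q0,y,R)
state=q0 head=0 tape=y[z]zxz   (q0,z)→(q1,x,L)
state=q1 head=-1 tape=[y]xzxz   (q1,y)→(q0,y,R)
state=q0 head=0 tape=y[x]zxz   (q0,x)→(q1,y,L)
state=q1 head=-1 tape=[y]yzxz   (q1,y)→(q0,y,R)
state=q0 head=0 tape=y[y]zxz   (q0,y)→(q0,z,R)
state=q0 head=1 tape=yz[z]xz   (q0,z)→(q1,x,L)
state=q1 head=0 tape=y[z]xxz   (q1,z)→(q1,z,L)
state=q1 head=-1 tape=[y]zxxz   (q1,y)→(q0,y,R)
state=q0 head=0 tape=y[z]xxz   (q0,z)→(q1,x,L)
state=q1 head=-1 tape=[y]xxxz   (q1,y)→(q0,y,R)
state=q0 head=0 tape=y[x]xxz   (q0,x)→(q1,y,L)
state=q1 head=-1 tape=[y]yxxz   (q1,y)→(q0,y,R)
state=q0 head=0 tape=y[y]xxz   (q0,y)→(q0,z,R)
state=q0 head=1 tape=yz[x]xz   (q0,x)→(q1,y,L)
state=q1 head=0 tape=y[z]yxz
After 28 steps: state q1, head at 0, tape yzyxz.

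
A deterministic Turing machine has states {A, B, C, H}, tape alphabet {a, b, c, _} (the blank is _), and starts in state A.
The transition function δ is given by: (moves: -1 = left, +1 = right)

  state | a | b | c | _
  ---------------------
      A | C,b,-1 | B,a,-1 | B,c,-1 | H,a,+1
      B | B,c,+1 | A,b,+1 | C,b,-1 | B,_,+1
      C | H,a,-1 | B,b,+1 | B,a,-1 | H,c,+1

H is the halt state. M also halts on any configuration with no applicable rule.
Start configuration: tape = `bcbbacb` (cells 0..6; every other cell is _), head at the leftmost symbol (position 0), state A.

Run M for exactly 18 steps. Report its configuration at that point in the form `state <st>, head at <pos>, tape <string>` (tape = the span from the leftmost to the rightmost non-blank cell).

state=A head=0 tape=_[b]cbbacb   (A,b)→(B,a,-1)
state=B head=-1 tape=[_]acbbacb   (B,_)→(B,_,+1)
state=B head=0 tape=_[a]cbbacb   (B,a)→(B,c,+1)
state=B head=1 tape=_c[c]bbacb   (B,c)→(C,b,-1)
state=C head=0 tape=_[c]bbbacb   (C,c)→(B,a,-1)
state=B head=-1 tape=[_]abbbacb   (B,_)→(B,_,+1)
state=B head=0 tape=_[a]bbbacb   (B,a)→(B,c,+1)
state=B head=1 tape=_c[b]bbacb   (B,b)→(A,b,+1)
state=A head=2 tape=_cb[b]bacb   (A,b)→(B,a,-1)
state=B head=1 tape=_c[b]abacb   (B,b)→(A,b,+1)
state=A head=2 tape=_cb[a]bacb   (A,a)→(C,b,-1)
state=C head=1 tape=_c[b]bbacb   (C,b)→(B,b,+1)
state=B head=2 tape=_cb[b]bacb   (B,b)→(A,b,+1)
state=A head=3 tape=_cbb[b]acb   (A,b)→(B,a,-1)
state=B head=2 tape=_cb[b]aacb   (B,b)→(A,b,+1)
state=A head=3 tape=_cbb[a]acb   (A,a)→(C,b,-1)
state=C head=2 tape=_cb[b]bacb   (C,b)→(B,b,+1)
state=B head=3 tape=_cbb[b]acb   (B,b)→(A,b,+1)
state=A head=4 tape=_cbbb[a]cb
After 18 steps: state A, head at 4, tape cbbbacb.

state A, head at 4, tape cbbbacb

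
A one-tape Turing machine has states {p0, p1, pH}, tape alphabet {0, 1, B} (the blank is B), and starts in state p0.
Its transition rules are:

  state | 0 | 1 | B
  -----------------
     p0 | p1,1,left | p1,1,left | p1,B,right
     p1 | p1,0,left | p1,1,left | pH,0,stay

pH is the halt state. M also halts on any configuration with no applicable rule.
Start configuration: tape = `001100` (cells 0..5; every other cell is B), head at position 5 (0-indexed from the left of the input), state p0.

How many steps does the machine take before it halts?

7

p0 | B00110[0]   read 0 → write 1, move left, go to p1
p1 | B0011[0]1   read 0 → write 0, move left, go to p1
p1 | B001[1]01   read 1 → write 1, move left, go to p1
p1 | B00[1]101   read 1 → write 1, move left, go to p1
p1 | B0[0]1101   read 0 → write 0, move left, go to p1
p1 | B[0]01101   read 0 → write 0, move left, go to p1
p1 | [B]001101   read B → write 0, move stay, go to pH
pH | [0]001101
M halts after 7 transitions.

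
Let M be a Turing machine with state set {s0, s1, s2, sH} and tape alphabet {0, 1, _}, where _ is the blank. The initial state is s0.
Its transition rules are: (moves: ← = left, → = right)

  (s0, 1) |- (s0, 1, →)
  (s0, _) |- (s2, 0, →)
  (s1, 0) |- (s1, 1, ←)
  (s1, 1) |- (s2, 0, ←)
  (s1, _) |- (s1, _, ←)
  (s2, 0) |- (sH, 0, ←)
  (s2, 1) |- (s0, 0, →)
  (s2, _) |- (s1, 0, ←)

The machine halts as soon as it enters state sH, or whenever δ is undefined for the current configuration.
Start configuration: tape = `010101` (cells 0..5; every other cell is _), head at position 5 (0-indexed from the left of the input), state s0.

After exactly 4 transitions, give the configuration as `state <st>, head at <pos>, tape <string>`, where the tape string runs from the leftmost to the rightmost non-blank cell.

state=s0 head=5 tape=01010[1]__   (s0,1)→(s0,1,→)
state=s0 head=6 tape=010101[_]_   (s0,_)→(s2,0,→)
state=s2 head=7 tape=0101010[_]   (s2,_)→(s1,0,←)
state=s1 head=6 tape=010101[0]0   (s1,0)→(s1,1,←)
state=s1 head=5 tape=01010[1]10
After 4 steps: state s1, head at 5, tape 01010110.

state s1, head at 5, tape 01010110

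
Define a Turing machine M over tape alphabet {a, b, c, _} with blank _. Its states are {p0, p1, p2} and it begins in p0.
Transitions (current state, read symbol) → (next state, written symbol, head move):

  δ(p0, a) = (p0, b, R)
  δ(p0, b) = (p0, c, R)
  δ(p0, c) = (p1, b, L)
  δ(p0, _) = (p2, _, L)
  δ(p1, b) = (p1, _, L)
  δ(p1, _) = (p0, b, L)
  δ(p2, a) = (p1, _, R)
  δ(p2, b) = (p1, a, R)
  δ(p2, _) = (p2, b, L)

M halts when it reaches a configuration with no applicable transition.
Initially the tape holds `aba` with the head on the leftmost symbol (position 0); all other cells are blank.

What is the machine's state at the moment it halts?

p2

p0 | [a]ba__   read a → write b, move R, go to p0
p0 | b[b]a__   read b → write c, move R, go to p0
p0 | bc[a]__   read a → write b, move R, go to p0
p0 | bcb[_]_   read _ → write _, move L, go to p2
p2 | bc[b]__   read b → write a, move R, go to p1
p1 | bca[_]_   read _ → write b, move L, go to p0
p0 | bc[a]b_   read a → write b, move R, go to p0
p0 | bcb[b]_   read b → write c, move R, go to p0
p0 | bcbc[_]   read _ → write _, move L, go to p2
p2 | bcb[c]_
No transition is defined for (p2, c); M halts in state p2.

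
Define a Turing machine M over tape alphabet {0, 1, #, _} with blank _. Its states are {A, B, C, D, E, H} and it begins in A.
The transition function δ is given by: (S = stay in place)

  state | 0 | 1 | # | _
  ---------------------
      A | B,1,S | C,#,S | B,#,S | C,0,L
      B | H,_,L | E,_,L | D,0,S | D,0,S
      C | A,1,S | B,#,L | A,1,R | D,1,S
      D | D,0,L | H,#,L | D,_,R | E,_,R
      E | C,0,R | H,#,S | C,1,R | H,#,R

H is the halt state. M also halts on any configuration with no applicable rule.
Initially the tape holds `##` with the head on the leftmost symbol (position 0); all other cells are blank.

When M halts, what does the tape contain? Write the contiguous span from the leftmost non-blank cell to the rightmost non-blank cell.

A | _[#]#_   read # → write #, move S, go to B
B | _[#]#_   read # → write 0, move S, go to D
D | _[0]#_   read 0 → write 0, move L, go to D
D | [_]0#_   read _ → write _, move R, go to E
E | _[0]#_   read 0 → write 0, move R, go to C
C | _0[#]_   read # → write 1, move R, go to A
A | _01[_]   read _ → write 0, move L, go to C
C | _0[1]0   read 1 → write #, move L, go to B
B | _[0]#0   read 0 → write _, move L, go to H
H | [_]_#0
The non-blank tape span at halt is #0.

#0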